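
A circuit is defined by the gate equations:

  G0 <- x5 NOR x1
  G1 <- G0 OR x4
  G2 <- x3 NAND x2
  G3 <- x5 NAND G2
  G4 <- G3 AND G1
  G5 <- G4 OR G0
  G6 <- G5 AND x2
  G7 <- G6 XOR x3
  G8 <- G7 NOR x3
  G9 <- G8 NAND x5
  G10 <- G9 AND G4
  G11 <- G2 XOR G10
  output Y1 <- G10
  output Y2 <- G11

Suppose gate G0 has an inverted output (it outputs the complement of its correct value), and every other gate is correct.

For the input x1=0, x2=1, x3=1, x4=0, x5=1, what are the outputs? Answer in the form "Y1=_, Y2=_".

Propagate with G0 forced: G0=1 [inverted output], G1=1, G2=0, G3=1, G4=1, G5=1, G6=1, G7=0, G8=0, G9=1, G10=1, G11=1.
So the outputs are Y1=1, Y2=1. (Without the fault they would be Y1=0, Y2=0.)

Y1=1, Y2=1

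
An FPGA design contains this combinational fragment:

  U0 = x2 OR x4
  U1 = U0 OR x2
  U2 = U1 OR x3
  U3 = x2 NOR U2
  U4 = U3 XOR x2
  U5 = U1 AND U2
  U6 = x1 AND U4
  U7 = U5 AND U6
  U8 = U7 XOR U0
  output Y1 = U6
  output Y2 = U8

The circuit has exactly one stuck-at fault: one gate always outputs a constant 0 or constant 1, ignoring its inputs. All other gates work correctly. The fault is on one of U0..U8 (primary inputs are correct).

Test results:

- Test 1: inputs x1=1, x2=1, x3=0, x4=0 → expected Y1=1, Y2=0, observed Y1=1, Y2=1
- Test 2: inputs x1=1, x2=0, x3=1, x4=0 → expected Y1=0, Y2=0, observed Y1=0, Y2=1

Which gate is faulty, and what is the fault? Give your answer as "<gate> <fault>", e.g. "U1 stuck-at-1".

U8 stuck-at-1

Fault-free values for test 1 (x1=1, x2=1, x3=0, x4=0): U0=1, U1=1, U2=1, U3=0, U4=1, U5=1, U6=1, U7=1, U8=0, giving Y1=1, Y2=0. Observed Y1=1, Y2=1.
Test 1: faults giving observed Y1=1, Y2=1 are {U0 stuck-at-0, U1 stuck-at-0, U2 stuck-at-0, U5 stuck-at-0, U7 stuck-at-0, U8 stuck-at-1}.
Test 2 (x1=1, x2=0, x3=1, x4=0): fault-free U0=0, U1=0, U2=1, U3=0, U4=0, U5=0, U6=0, U7=0, U8=0 → Y1=0, Y2=0; observed Y1=0, Y2=1. Eliminates U0 stuck-at-0, U1 stuck-at-0, U2 stuck-at-0, U5 stuck-at-0, U7 stuck-at-0.
Only U8 stuck-at-1 is consistent with every test.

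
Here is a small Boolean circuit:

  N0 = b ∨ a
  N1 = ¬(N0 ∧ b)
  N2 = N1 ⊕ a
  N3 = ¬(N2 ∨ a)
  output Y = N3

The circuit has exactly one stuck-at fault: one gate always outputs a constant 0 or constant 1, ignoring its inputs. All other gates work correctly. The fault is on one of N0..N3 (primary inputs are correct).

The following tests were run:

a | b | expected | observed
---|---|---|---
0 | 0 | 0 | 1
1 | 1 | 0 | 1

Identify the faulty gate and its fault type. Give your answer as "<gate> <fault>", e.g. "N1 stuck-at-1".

Fault-free values for test 1 (a=0, b=0): N0=0, N1=1, N2=1, N3=0, giving Y=0. Observed 1.
Test 1: faults giving observed 1 are {N1 stuck-at-0, N2 stuck-at-0, N3 stuck-at-1}.
Test 2 (a=1, b=1): fault-free N0=1, N1=0, N2=1, N3=0 → 0; observed 1. Eliminates N1 stuck-at-0, N2 stuck-at-0.
Only N3 stuck-at-1 is consistent with every test.

N3 stuck-at-1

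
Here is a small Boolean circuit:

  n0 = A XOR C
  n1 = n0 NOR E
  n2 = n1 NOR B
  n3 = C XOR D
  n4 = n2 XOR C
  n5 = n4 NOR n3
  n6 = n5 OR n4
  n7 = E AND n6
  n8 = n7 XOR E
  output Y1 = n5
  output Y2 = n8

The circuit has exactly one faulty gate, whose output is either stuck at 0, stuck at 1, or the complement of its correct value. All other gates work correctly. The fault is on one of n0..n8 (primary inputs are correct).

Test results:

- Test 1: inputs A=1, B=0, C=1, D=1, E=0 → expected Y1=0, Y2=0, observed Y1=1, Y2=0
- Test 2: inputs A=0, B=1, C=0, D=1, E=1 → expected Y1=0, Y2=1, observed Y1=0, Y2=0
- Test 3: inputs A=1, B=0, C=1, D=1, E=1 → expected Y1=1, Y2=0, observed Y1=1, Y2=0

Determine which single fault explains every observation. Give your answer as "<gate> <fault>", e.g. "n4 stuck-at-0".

Fault-free values for test 1 (A=1, B=0, C=1, D=1, E=0): n0=0, n1=1, n2=0, n3=0, n4=1, n5=0, n6=1, n7=0, n8=0, giving Y1=0, Y2=0. Observed Y1=1, Y2=0.
Test 1: faults giving observed Y1=1, Y2=0 are {n0 stuck-at-1, n0 inverted output, n1 stuck-at-0, n1 inverted output, n2 stuck-at-1, n2 inverted output, n4 stuck-at-0, n4 inverted output, n5 stuck-at-1, n5 inverted output}.
Test 2 (A=0, B=1, C=0, D=1, E=1): fault-free n0=0, n1=0, n2=0, n3=1, n4=0, n5=0, n6=0, n7=0, n8=1 → Y1=0, Y2=1; observed Y1=0, Y2=0. Eliminates n0 stuck-at-1, n0 inverted output, n1 stuck-at-0, n1 inverted output, n4 stuck-at-0, n5 stuck-at-1, n5 inverted output.
Test 3 (A=1, B=0, C=1, D=1, E=1): fault-free n0=0, n1=0, n2=1, n3=0, n4=0, n5=1, n6=1, n7=1, n8=0 → Y1=1, Y2=0; observed Y1=1, Y2=0. Eliminates n2 inverted output, n4 inverted output.
Only n2 stuck-at-1 is consistent with every test.

n2 stuck-at-1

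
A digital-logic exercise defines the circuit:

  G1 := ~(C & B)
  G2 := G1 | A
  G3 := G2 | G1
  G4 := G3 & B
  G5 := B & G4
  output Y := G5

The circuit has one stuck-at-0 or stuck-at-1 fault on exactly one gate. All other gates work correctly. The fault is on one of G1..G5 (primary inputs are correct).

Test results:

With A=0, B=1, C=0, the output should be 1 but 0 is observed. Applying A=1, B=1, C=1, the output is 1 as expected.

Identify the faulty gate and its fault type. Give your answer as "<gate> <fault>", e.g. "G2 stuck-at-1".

Fault-free values for test 1 (A=0, B=1, C=0): G1=1, G2=1, G3=1, G4=1, G5=1, giving Y=1. Observed 0.
Test 1: faults giving observed 0 are {G1 stuck-at-0, G3 stuck-at-0, G4 stuck-at-0, G5 stuck-at-0}.
Test 2 (A=1, B=1, C=1): fault-free G1=0, G2=1, G3=1, G4=1, G5=1 → 1; observed 1. Eliminates G3 stuck-at-0, G4 stuck-at-0, G5 stuck-at-0.
Only G1 stuck-at-0 is consistent with every test.

G1 stuck-at-0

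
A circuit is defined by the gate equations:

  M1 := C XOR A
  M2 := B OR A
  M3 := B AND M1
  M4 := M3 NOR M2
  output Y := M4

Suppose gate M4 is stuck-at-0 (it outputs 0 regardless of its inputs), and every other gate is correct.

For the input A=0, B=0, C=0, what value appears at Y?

Propagate with M4 forced: M1=0, M2=0, M3=0, M4=0 [stuck-at-0].
So Y = 0. (Without the fault it would be 1.)

0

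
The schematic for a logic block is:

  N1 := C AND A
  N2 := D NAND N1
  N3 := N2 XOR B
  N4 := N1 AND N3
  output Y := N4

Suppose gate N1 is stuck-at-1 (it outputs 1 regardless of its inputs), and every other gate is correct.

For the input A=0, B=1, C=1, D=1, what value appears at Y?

Propagate with N1 forced: N1=1 [stuck-at-1], N2=0, N3=1, N4=1.
So Y = 1. (Without the fault it would be 0.)

1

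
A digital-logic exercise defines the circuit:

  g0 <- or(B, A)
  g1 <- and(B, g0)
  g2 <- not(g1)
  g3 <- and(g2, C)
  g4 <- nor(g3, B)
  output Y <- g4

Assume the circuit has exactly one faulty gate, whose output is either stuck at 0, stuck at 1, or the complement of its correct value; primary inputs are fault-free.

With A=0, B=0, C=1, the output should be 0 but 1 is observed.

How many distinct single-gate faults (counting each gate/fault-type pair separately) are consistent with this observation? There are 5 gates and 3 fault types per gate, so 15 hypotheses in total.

8

Fault-free: g0=0, g1=0, g2=1, g3=1, g4=0 → 0. Observed 1.
  g0: none of the 3 fault types match ✗
  g1: stuck-at-1, inverted output ✓; others ✗
  g2: stuck-at-0, inverted output ✓; others ✗
  g3: stuck-at-0, inverted output ✓; others ✗
  g4: stuck-at-1, inverted output ✓; others ✗
Consistent faults: {g1 stuck-at-1, g1 inverted output, g2 stuck-at-0, g2 inverted output, g3 stuck-at-0, g3 inverted output, g4 stuck-at-1, g4 inverted output} — 8 in all.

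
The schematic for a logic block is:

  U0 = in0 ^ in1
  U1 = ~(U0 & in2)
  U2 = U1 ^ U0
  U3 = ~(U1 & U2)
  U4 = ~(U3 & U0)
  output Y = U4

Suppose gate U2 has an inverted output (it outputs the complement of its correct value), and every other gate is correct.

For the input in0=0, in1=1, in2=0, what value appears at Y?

Propagate with U2 forced: U0=1, U1=1, U2=1 [inverted output], U3=0, U4=1.
So Y = 1. (Without the fault it would be 0.)

1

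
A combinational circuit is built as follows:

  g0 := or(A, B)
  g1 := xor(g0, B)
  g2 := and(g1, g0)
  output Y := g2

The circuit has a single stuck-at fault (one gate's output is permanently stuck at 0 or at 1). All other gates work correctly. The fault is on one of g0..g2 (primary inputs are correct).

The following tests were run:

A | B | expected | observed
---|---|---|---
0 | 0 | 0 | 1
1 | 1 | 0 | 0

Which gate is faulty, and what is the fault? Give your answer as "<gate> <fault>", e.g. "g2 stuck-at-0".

g0 stuck-at-1

Fault-free values for test 1 (A=0, B=0): g0=0, g1=0, g2=0, giving Y=0. Observed 1.
Test 1: faults giving observed 1 are {g0 stuck-at-1, g2 stuck-at-1}.
Test 2 (A=1, B=1): fault-free g0=1, g1=0, g2=0 → 0; observed 0. Eliminates g2 stuck-at-1.
Only g0 stuck-at-1 is consistent with every test.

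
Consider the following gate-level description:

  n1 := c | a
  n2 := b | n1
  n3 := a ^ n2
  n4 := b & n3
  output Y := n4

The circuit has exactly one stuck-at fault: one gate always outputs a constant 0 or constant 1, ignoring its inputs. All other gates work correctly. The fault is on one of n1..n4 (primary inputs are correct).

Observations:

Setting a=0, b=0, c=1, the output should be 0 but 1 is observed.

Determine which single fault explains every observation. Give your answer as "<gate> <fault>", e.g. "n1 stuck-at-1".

n4 stuck-at-1

Fault-free values for test 1 (a=0, b=0, c=1): n1=1, n2=1, n3=1, n4=0, giving Y=0. Observed 1.
Test 1: faults giving observed 1 are {n4 stuck-at-1}.
Only n4 stuck-at-1 is consistent with every test.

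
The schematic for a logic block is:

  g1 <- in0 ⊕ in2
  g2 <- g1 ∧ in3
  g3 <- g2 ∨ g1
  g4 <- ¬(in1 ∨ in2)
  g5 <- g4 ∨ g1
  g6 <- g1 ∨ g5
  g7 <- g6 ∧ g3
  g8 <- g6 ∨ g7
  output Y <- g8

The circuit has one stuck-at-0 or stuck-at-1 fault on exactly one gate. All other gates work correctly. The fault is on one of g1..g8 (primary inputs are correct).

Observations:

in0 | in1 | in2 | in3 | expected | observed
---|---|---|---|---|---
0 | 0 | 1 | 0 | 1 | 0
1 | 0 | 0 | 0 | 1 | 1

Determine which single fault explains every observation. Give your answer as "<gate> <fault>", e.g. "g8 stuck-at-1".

g1 stuck-at-0

Fault-free values for test 1 (in0=0, in1=0, in2=1, in3=0): g1=1, g2=0, g3=1, g4=0, g5=1, g6=1, g7=1, g8=1, giving Y=1. Observed 0.
Test 1: faults giving observed 0 are {g1 stuck-at-0, g6 stuck-at-0, g8 stuck-at-0}.
Test 2 (in0=1, in1=0, in2=0, in3=0): fault-free g1=1, g2=0, g3=1, g4=1, g5=1, g6=1, g7=1, g8=1 → 1; observed 1. Eliminates g6 stuck-at-0, g8 stuck-at-0.
Only g1 stuck-at-0 is consistent with every test.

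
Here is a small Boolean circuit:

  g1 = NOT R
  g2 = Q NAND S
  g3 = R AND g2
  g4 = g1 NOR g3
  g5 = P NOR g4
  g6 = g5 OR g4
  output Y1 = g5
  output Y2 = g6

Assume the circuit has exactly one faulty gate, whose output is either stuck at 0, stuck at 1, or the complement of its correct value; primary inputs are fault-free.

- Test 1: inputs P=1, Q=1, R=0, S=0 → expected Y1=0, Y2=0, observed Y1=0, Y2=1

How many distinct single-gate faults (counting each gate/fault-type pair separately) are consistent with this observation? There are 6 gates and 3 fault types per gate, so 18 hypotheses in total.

Fault-free: g1=1, g2=1, g3=0, g4=0, g5=0, g6=0 → Y1=0, Y2=0. Observed Y1=0, Y2=1.
  g1: stuck-at-0, inverted output ✓; others ✗
  g2: none of the 3 fault types match ✗
  g3: none of the 3 fault types match ✗
  g4: stuck-at-1, inverted output ✓; others ✗
  g5: none of the 3 fault types match ✗
  g6: stuck-at-1, inverted output ✓; others ✗
Consistent faults: {g1 stuck-at-0, g1 inverted output, g4 stuck-at-1, g4 inverted output, g6 stuck-at-1, g6 inverted output} — 6 in all.

6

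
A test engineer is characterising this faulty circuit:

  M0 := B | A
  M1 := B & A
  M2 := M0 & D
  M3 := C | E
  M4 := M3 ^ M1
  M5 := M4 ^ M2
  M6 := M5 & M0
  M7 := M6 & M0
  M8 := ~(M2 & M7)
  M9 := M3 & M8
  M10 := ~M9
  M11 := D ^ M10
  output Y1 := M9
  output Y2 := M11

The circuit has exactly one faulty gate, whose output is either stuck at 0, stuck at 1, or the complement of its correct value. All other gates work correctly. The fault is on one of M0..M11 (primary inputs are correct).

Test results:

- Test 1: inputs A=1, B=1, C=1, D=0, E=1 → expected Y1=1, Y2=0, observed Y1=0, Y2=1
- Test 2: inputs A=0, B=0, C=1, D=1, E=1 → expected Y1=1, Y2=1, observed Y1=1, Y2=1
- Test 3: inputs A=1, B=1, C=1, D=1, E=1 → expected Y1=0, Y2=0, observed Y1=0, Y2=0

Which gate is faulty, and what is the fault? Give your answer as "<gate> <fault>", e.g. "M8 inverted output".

M2 stuck-at-1

Fault-free values for test 1 (A=1, B=1, C=1, D=0, E=1): M0=1, M1=1, M2=0, M3=1, M4=0, M5=0, M6=0, M7=0, M8=1, M9=1, M10=0, M11=0, giving Y1=1, Y2=0. Observed Y1=0, Y2=1.
Test 1: faults giving observed Y1=0, Y2=1 are {M2 stuck-at-1, M2 inverted output, M3 stuck-at-0, M3 inverted output, M8 stuck-at-0, M8 inverted output, M9 stuck-at-0, M9 inverted output}.
Test 2 (A=0, B=0, C=1, D=1, E=1): fault-free M0=0, M1=0, M2=0, M3=1, M4=1, M5=1, M6=0, M7=0, M8=1, M9=1, M10=0, M11=1 → Y1=1, Y2=1; observed Y1=1, Y2=1. Eliminates M3 stuck-at-0, M3 inverted output, M8 stuck-at-0, M8 inverted output, M9 stuck-at-0, M9 inverted output.
Test 3 (A=1, B=1, C=1, D=1, E=1): fault-free M0=1, M1=1, M2=1, M3=1, M4=0, M5=1, M6=1, M7=1, M8=0, M9=0, M10=1, M11=0 → Y1=0, Y2=0; observed Y1=0, Y2=0. Eliminates M2 inverted output.
Only M2 stuck-at-1 is consistent with every test.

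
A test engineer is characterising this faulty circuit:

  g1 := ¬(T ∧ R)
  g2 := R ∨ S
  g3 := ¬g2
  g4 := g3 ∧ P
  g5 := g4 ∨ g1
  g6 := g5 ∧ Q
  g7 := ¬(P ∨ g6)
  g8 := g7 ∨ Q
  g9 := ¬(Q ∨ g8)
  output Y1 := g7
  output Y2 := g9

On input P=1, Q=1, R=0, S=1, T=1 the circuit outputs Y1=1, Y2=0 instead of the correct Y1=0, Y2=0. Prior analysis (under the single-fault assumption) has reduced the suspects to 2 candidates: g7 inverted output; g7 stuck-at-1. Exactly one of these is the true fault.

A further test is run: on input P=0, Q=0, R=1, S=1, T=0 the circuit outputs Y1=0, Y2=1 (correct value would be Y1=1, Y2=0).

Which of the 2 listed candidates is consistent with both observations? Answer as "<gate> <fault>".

g7 inverted output

Evaluate each candidate on input P=0, Q=0, R=1, S=1, T=0:
  g7 inverted output: g1=1, g2=1, g3=0, g4=0, g5=1, g6=0, g7=0 [inverted output], g8=0, g9=1 → Y1=0, Y2=1 — matches
  g7 stuck-at-1: g1=1, g2=1, g3=0, g4=0, g5=1, g6=0, g7=1 [stuck-at-1], g8=1, g9=0 → Y1=1, Y2=0 — eliminated
Only g7 inverted output reproduces the observed Y1=0, Y2=1.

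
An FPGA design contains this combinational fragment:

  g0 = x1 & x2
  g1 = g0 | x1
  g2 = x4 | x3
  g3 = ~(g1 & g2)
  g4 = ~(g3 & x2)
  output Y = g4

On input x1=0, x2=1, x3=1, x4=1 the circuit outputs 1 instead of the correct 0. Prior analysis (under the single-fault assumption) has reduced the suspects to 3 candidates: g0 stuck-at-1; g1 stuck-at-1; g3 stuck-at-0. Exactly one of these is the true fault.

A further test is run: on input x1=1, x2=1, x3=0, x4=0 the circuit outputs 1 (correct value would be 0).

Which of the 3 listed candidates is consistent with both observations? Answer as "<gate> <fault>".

Evaluate each candidate on input x1=1, x2=1, x3=0, x4=0:
  g0 stuck-at-1: g0=1 [stuck-at-1], g1=1, g2=0, g3=1, g4=0 → 0 — eliminated
  g1 stuck-at-1: g0=1, g1=1 [stuck-at-1], g2=0, g3=1, g4=0 → 0 — eliminated
  g3 stuck-at-0: g0=1, g1=1, g2=0, g3=0 [stuck-at-0], g4=1 → 1 — matches
Only g3 stuck-at-0 reproduces the observed 1.

g3 stuck-at-0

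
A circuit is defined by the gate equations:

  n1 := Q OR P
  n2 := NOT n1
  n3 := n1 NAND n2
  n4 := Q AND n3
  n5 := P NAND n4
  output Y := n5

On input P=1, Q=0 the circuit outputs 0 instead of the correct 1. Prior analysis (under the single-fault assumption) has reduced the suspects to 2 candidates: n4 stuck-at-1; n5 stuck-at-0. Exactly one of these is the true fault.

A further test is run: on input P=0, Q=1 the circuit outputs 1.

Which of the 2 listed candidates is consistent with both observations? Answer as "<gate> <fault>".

Evaluate each candidate on input P=0, Q=1:
  n4 stuck-at-1: n1=1, n2=0, n3=1, n4=1 [stuck-at-1], n5=1 → 1 — matches
  n5 stuck-at-0: n1=1, n2=0, n3=1, n4=1, n5=0 [stuck-at-0] → 0 — eliminated
Only n4 stuck-at-1 reproduces the observed 1.

n4 stuck-at-1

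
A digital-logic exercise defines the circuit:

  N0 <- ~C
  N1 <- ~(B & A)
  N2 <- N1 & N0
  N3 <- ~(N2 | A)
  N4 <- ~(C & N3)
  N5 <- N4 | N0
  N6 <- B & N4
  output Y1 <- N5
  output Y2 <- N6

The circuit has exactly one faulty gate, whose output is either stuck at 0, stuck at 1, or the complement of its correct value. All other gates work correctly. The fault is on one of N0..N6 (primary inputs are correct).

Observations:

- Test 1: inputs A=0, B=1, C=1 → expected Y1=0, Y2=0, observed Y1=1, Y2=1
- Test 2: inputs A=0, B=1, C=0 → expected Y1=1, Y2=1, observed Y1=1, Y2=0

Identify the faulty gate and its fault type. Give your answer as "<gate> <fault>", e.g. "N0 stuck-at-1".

Fault-free values for test 1 (A=0, B=1, C=1): N0=0, N1=1, N2=0, N3=1, N4=0, N5=0, N6=0, giving Y1=0, Y2=0. Observed Y1=1, Y2=1.
Test 1: faults giving observed Y1=1, Y2=1 are {N0 stuck-at-1, N0 inverted output, N2 stuck-at-1, N2 inverted output, N3 stuck-at-0, N3 inverted output, N4 stuck-at-1, N4 inverted output}.
Test 2 (A=0, B=1, C=0): fault-free N0=1, N1=1, N2=1, N3=0, N4=1, N5=1, N6=1 → Y1=1, Y2=1; observed Y1=1, Y2=0. Eliminates N0 stuck-at-1, N0 inverted output, N2 stuck-at-1, N2 inverted output, N3 stuck-at-0, N3 inverted output, N4 stuck-at-1.
Only N4 inverted output is consistent with every test.

N4 inverted output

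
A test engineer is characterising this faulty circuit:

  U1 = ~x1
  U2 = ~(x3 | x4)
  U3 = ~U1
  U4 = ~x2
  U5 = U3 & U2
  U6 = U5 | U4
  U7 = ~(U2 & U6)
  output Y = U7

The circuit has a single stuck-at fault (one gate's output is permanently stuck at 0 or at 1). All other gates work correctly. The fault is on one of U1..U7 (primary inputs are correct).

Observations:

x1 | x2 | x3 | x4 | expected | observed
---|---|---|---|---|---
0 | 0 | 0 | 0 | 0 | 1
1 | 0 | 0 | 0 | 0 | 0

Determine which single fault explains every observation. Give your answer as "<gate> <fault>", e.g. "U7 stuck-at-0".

Fault-free values for test 1 (x1=0, x2=0, x3=0, x4=0): U1=1, U2=1, U3=0, U4=1, U5=0, U6=1, U7=0, giving Y=0. Observed 1.
Test 1: faults giving observed 1 are {U2 stuck-at-0, U4 stuck-at-0, U6 stuck-at-0, U7 stuck-at-1}.
Test 2 (x1=1, x2=0, x3=0, x4=0): fault-free U1=0, U2=1, U3=1, U4=1, U5=1, U6=1, U7=0 → 0; observed 0. Eliminates U2 stuck-at-0, U6 stuck-at-0, U7 stuck-at-1.
Only U4 stuck-at-0 is consistent with every test.

U4 stuck-at-0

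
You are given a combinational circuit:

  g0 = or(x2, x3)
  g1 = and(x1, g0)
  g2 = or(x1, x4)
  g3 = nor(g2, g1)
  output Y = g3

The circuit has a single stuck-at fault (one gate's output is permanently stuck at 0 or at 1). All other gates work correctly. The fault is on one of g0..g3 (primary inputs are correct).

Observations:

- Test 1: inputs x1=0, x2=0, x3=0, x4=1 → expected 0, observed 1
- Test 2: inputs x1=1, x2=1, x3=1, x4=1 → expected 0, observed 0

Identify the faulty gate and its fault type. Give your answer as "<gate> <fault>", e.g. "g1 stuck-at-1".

g2 stuck-at-0

Fault-free values for test 1 (x1=0, x2=0, x3=0, x4=1): g0=0, g1=0, g2=1, g3=0, giving Y=0. Observed 1.
Test 1: faults giving observed 1 are {g2 stuck-at-0, g3 stuck-at-1}.
Test 2 (x1=1, x2=1, x3=1, x4=1): fault-free g0=1, g1=1, g2=1, g3=0 → 0; observed 0. Eliminates g3 stuck-at-1.
Only g2 stuck-at-0 is consistent with every test.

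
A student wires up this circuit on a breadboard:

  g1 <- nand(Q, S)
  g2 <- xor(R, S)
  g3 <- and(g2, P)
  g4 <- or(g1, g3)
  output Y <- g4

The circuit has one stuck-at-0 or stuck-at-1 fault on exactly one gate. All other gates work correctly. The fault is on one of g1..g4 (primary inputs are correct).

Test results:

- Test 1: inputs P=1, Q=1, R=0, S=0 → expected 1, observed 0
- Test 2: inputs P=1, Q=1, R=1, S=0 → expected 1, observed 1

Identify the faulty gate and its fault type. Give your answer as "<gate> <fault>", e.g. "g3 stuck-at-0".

Fault-free values for test 1 (P=1, Q=1, R=0, S=0): g1=1, g2=0, g3=0, g4=1, giving Y=1. Observed 0.
Test 1: faults giving observed 0 are {g1 stuck-at-0, g4 stuck-at-0}.
Test 2 (P=1, Q=1, R=1, S=0): fault-free g1=1, g2=1, g3=1, g4=1 → 1; observed 1. Eliminates g4 stuck-at-0.
Only g1 stuck-at-0 is consistent with every test.

g1 stuck-at-0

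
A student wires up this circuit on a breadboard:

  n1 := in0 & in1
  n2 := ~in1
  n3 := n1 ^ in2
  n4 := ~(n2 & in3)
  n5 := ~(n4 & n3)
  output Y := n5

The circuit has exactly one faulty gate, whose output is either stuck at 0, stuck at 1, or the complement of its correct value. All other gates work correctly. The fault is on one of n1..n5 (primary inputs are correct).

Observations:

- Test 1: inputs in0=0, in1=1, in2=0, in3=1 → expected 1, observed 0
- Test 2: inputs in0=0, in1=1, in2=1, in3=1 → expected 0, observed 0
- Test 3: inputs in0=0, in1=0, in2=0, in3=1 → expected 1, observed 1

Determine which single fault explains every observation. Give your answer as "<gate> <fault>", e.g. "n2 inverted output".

Fault-free values for test 1 (in0=0, in1=1, in2=0, in3=1): n1=0, n2=0, n3=0, n4=1, n5=1, giving Y=1. Observed 0.
Test 1: faults giving observed 0 are {n1 stuck-at-1, n1 inverted output, n3 stuck-at-1, n3 inverted output, n5 stuck-at-0, n5 inverted output}.
Test 2 (in0=0, in1=1, in2=1, in3=1): fault-free n1=0, n2=0, n3=1, n4=1, n5=0 → 0; observed 0. Eliminates n1 stuck-at-1, n1 inverted output, n3 inverted output, n5 inverted output.
Test 3 (in0=0, in1=0, in2=0, in3=1): fault-free n1=0, n2=1, n3=0, n4=0, n5=1 → 1; observed 1. Eliminates n5 stuck-at-0.
Only n3 stuck-at-1 is consistent with every test.

n3 stuck-at-1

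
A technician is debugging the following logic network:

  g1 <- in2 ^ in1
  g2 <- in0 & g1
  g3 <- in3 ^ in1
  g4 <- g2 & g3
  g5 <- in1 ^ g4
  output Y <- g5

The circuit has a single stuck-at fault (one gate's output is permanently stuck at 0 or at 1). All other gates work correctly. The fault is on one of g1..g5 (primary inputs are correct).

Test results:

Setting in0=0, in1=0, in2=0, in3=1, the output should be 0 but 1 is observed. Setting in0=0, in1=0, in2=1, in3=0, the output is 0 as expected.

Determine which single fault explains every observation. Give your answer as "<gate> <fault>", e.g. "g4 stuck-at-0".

Fault-free values for test 1 (in0=0, in1=0, in2=0, in3=1): g1=0, g2=0, g3=1, g4=0, g5=0, giving Y=0. Observed 1.
Test 1: faults giving observed 1 are {g2 stuck-at-1, g4 stuck-at-1, g5 stuck-at-1}.
Test 2 (in0=0, in1=0, in2=1, in3=0): fault-free g1=1, g2=0, g3=0, g4=0, g5=0 → 0; observed 0. Eliminates g4 stuck-at-1, g5 stuck-at-1.
Only g2 stuck-at-1 is consistent with every test.

g2 stuck-at-1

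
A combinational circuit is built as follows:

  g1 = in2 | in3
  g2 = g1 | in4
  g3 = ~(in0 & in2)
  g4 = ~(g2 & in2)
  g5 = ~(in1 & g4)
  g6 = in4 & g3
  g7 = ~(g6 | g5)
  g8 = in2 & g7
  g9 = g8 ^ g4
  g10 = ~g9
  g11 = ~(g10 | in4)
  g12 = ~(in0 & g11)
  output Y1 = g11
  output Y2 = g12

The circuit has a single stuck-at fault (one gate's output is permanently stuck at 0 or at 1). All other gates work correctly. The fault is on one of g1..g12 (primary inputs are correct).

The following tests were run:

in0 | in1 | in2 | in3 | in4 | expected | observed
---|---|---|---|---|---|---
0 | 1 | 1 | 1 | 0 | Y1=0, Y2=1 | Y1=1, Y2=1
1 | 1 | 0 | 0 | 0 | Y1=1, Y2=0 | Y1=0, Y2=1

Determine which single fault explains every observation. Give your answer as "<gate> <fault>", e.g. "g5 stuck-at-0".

Fault-free values for test 1 (in0=0, in1=1, in2=1, in3=1, in4=0): g1=1, g2=1, g3=1, g4=0, g5=1, g6=0, g7=0, g8=0, g9=0, g10=1, g11=0, g12=1, giving Y1=0, Y2=1. Observed Y1=1, Y2=1.
Test 1: faults giving observed Y1=1, Y2=1 are {g5 stuck-at-0, g7 stuck-at-1, g8 stuck-at-1, g9 stuck-at-1, g10 stuck-at-0, g11 stuck-at-1}.
Test 2 (in0=1, in1=1, in2=0, in3=0, in4=0): fault-free g1=0, g2=0, g3=1, g4=1, g5=0, g6=0, g7=1, g8=0, g9=1, g10=0, g11=1, g12=0 → Y1=1, Y2=0; observed Y1=0, Y2=1. Eliminates g5 stuck-at-0, g7 stuck-at-1, g9 stuck-at-1, g10 stuck-at-0, g11 stuck-at-1.
Only g8 stuck-at-1 is consistent with every test.

g8 stuck-at-1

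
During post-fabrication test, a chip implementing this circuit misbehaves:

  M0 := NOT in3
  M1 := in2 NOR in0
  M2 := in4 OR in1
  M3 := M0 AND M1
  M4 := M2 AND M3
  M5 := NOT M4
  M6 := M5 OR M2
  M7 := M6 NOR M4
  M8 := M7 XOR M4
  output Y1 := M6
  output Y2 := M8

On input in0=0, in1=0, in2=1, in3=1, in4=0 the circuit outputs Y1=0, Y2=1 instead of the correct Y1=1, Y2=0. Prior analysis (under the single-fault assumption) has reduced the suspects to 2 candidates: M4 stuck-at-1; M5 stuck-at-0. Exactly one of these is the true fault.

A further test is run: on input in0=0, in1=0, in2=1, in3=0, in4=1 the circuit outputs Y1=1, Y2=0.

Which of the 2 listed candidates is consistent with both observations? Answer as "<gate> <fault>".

M5 stuck-at-0

Evaluate each candidate on input in0=0, in1=0, in2=1, in3=0, in4=1:
  M4 stuck-at-1: M0=1, M1=0, M2=1, M3=0, M4=1 [stuck-at-1], M5=0, M6=1, M7=0, M8=1 → Y1=1, Y2=1 — eliminated
  M5 stuck-at-0: M0=1, M1=0, M2=1, M3=0, M4=0, M5=0 [stuck-at-0], M6=1, M7=0, M8=0 → Y1=1, Y2=0 — matches
Only M5 stuck-at-0 reproduces the observed Y1=1, Y2=0.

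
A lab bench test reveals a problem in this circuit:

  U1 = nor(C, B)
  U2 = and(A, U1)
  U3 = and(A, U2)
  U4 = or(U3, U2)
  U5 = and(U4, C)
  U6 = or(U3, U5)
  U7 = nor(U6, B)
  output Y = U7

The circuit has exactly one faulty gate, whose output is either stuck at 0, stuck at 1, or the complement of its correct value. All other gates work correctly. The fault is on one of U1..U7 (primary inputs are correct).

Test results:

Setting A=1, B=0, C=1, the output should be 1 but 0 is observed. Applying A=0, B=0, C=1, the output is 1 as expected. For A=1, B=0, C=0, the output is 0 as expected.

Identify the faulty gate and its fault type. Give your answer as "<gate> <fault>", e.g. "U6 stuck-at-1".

U1 stuck-at-1

Fault-free values for test 1 (A=1, B=0, C=1): U1=0, U2=0, U3=0, U4=0, U5=0, U6=0, U7=1, giving Y=1. Observed 0.
Test 1: faults giving observed 0 are {U1 stuck-at-1, U1 inverted output, U2 stuck-at-1, U2 inverted output, U3 stuck-at-1, U3 inverted output, U4 stuck-at-1, U4 inverted output, U5 stuck-at-1, U5 inverted output, U6 stuck-at-1, U6 inverted output, U7 stuck-at-0, U7 inverted output}.
Test 2 (A=0, B=0, C=1): fault-free U1=0, U2=0, U3=0, U4=0, U5=0, U6=0, U7=1 → 1; observed 1. Eliminates U2 stuck-at-1, U2 inverted output, U3 stuck-at-1, U3 inverted output, U4 stuck-at-1, U4 inverted output, U5 stuck-at-1, U5 inverted output, U6 stuck-at-1, U6 inverted output, U7 stuck-at-0, U7 inverted output.
Test 3 (A=1, B=0, C=0): fault-free U1=1, U2=1, U3=1, U4=1, U5=0, U6=1, U7=0 → 0; observed 0. Eliminates U1 inverted output.
Only U1 stuck-at-1 is consistent with every test.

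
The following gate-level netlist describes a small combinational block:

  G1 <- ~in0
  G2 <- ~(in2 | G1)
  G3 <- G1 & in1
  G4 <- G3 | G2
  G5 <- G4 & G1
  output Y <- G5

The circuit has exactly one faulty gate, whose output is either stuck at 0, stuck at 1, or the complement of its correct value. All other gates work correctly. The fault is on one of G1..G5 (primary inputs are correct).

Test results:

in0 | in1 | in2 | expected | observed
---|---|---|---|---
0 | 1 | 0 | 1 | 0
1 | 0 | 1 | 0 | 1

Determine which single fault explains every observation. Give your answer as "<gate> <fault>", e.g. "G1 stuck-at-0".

Fault-free values for test 1 (in0=0, in1=1, in2=0): G1=1, G2=0, G3=1, G4=1, G5=1, giving Y=1. Observed 0.
Test 1: faults giving observed 0 are {G1 stuck-at-0, G1 inverted output, G3 stuck-at-0, G3 inverted output, G4 stuck-at-0, G4 inverted output, G5 stuck-at-0, G5 inverted output}.
Test 2 (in0=1, in1=0, in2=1): fault-free G1=0, G2=0, G3=0, G4=0, G5=0 → 0; observed 1. Eliminates G1 stuck-at-0, G1 inverted output, G3 stuck-at-0, G3 inverted output, G4 stuck-at-0, G4 inverted output, G5 stuck-at-0.
Only G5 inverted output is consistent with every test.

G5 inverted output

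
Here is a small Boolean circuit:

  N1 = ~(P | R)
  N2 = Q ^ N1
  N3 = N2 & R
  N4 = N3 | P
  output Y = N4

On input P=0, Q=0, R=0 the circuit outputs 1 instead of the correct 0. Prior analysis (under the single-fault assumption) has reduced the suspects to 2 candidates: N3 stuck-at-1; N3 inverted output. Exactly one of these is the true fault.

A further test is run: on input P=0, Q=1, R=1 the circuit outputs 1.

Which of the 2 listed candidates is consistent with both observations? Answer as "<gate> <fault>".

Evaluate each candidate on input P=0, Q=1, R=1:
  N3 stuck-at-1: N1=0, N2=1, N3=1 [stuck-at-1], N4=1 → 1 — matches
  N3 inverted output: N1=0, N2=1, N3=0 [inverted output], N4=0 → 0 — eliminated
Only N3 stuck-at-1 reproduces the observed 1.

N3 stuck-at-1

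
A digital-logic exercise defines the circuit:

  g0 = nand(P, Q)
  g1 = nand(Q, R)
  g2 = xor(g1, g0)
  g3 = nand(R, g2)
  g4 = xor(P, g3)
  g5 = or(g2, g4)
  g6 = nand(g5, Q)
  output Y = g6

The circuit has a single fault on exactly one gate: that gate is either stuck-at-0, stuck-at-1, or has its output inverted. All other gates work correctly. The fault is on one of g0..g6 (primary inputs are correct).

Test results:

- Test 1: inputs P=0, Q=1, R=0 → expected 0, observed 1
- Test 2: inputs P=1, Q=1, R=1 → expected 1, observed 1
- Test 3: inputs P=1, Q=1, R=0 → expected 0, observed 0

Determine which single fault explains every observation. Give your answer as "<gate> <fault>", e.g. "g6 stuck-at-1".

Fault-free values for test 1 (P=0, Q=1, R=0): g0=1, g1=1, g2=0, g3=1, g4=1, g5=1, g6=0, giving Y=0. Observed 1.
Test 1: faults giving observed 1 are {g3 stuck-at-0, g3 inverted output, g4 stuck-at-0, g4 inverted output, g5 stuck-at-0, g5 inverted output, g6 stuck-at-1, g6 inverted output}.
Test 2 (P=1, Q=1, R=1): fault-free g0=0, g1=0, g2=0, g3=1, g4=0, g5=0, g6=1 → 1; observed 1. Eliminates g3 stuck-at-0, g3 inverted output, g4 inverted output, g5 inverted output, g6 inverted output.
Test 3 (P=1, Q=1, R=0): fault-free g0=0, g1=1, g2=1, g3=1, g4=0, g5=1, g6=0 → 0; observed 0. Eliminates g5 stuck-at-0, g6 stuck-at-1.
Only g4 stuck-at-0 is consistent with every test.

g4 stuck-at-0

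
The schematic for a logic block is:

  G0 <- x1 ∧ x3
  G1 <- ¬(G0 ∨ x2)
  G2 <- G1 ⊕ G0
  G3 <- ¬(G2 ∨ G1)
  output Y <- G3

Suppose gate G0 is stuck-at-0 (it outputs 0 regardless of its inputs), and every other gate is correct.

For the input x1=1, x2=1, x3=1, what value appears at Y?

1

Propagate with G0 forced: G0=0 [stuck-at-0], G1=0, G2=0, G3=1.
So Y = 1. (Without the fault it would be 0.)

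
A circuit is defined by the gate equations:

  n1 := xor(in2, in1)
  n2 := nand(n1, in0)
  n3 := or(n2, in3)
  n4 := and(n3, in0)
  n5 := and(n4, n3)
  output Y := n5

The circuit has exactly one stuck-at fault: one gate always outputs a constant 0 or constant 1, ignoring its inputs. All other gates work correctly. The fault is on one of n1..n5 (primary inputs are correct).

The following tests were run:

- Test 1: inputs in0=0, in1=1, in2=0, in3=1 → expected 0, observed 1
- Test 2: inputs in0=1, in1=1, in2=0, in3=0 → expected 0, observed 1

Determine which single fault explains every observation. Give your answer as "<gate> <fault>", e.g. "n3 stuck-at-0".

Fault-free values for test 1 (in0=0, in1=1, in2=0, in3=1): n1=1, n2=1, n3=1, n4=0, n5=0, giving Y=0. Observed 1.
Test 1: faults giving observed 1 are {n4 stuck-at-1, n5 stuck-at-1}.
Test 2 (in0=1, in1=1, in2=0, in3=0): fault-free n1=1, n2=0, n3=0, n4=0, n5=0 → 0; observed 1. Eliminates n4 stuck-at-1.
Only n5 stuck-at-1 is consistent with every test.

n5 stuck-at-1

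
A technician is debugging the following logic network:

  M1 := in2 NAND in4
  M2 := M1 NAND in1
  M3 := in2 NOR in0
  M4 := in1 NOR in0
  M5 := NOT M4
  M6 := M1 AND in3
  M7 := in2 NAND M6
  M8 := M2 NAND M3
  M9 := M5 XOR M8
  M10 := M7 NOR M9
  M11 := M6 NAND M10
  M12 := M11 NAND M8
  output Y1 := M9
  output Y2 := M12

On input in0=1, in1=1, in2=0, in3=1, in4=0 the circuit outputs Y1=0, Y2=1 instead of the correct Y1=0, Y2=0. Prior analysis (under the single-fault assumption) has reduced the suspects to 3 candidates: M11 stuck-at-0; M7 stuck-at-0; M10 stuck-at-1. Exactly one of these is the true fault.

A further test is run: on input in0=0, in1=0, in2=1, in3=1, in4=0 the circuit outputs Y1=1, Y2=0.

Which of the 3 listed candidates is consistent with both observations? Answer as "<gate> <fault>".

Evaluate each candidate on input in0=0, in1=0, in2=1, in3=1, in4=0:
  M11 stuck-at-0: M1=1, M2=1, M3=0, M4=1, M5=0, M6=1, M7=0, M8=1, M9=1, M10=0, M11=0 [stuck-at-0], M12=1 → Y1=1, Y2=1 — eliminated
  M7 stuck-at-0: M1=1, M2=1, M3=0, M4=1, M5=0, M6=1, M7=0 [stuck-at-0], M8=1, M9=1, M10=0, M11=1, M12=0 → Y1=1, Y2=0 — matches
  M10 stuck-at-1: M1=1, M2=1, M3=0, M4=1, M5=0, M6=1, M7=0, M8=1, M9=1, M10=1 [stuck-at-1], M11=0, M12=1 → Y1=1, Y2=1 — eliminated
Only M7 stuck-at-0 reproduces the observed Y1=1, Y2=0.

M7 stuck-at-0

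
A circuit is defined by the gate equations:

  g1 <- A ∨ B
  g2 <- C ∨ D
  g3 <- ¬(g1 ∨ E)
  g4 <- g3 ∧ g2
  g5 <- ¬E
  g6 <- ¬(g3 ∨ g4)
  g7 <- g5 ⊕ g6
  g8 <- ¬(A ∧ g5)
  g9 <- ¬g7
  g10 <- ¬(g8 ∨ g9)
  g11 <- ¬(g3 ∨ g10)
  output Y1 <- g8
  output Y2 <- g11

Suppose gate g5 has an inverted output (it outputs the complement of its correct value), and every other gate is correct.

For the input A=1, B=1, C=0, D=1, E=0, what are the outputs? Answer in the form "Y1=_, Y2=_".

Y1=1, Y2=1

Propagate with g5 forced: g1=1, g2=1, g3=0, g4=0, g5=0 [inverted output], g6=1, g7=1, g8=1, g9=0, g10=0, g11=1.
So the outputs are Y1=1, Y2=1. (Without the fault they would be Y1=0, Y2=1.)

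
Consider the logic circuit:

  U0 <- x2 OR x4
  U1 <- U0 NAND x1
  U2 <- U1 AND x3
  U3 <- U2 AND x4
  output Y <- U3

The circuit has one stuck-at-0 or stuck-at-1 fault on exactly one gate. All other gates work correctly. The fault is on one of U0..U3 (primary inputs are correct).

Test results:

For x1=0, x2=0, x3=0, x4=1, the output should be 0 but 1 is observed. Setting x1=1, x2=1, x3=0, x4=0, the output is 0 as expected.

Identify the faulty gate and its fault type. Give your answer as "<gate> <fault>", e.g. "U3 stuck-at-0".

Fault-free values for test 1 (x1=0, x2=0, x3=0, x4=1): U0=1, U1=1, U2=0, U3=0, giving Y=0. Observed 1.
Test 1: faults giving observed 1 are {U2 stuck-at-1, U3 stuck-at-1}.
Test 2 (x1=1, x2=1, x3=0, x4=0): fault-free U0=1, U1=0, U2=0, U3=0 → 0; observed 0. Eliminates U3 stuck-at-1.
Only U2 stuck-at-1 is consistent with every test.

U2 stuck-at-1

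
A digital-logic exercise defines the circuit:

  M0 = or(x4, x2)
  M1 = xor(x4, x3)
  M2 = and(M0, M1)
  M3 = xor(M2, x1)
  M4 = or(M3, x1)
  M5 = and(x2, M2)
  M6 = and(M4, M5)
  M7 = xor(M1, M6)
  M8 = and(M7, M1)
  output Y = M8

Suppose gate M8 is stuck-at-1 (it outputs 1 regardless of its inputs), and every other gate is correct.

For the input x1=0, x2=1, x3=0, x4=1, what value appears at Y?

1

Propagate with M8 forced: M0=1, M1=1, M2=1, M3=1, M4=1, M5=1, M6=1, M7=0, M8=1 [stuck-at-1].
So Y = 1. (Without the fault it would be 0.)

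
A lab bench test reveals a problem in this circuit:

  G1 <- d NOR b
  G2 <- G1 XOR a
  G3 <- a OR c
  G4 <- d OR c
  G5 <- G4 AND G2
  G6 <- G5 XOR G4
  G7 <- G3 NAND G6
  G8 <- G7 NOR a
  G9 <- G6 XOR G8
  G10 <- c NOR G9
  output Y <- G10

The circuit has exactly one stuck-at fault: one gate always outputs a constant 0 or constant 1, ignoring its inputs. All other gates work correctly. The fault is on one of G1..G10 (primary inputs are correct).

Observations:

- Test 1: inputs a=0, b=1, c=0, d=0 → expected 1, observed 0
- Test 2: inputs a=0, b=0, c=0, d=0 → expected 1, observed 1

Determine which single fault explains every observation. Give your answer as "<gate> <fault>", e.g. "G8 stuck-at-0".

G4 stuck-at-1

Fault-free values for test 1 (a=0, b=1, c=0, d=0): G1=0, G2=0, G3=0, G4=0, G5=0, G6=0, G7=1, G8=0, G9=0, G10=1, giving Y=1. Observed 0.
Test 1: faults giving observed 0 are {G4 stuck-at-1, G5 stuck-at-1, G6 stuck-at-1, G7 stuck-at-0, G8 stuck-at-1, G9 stuck-at-1, G10 stuck-at-0}.
Test 2 (a=0, b=0, c=0, d=0): fault-free G1=1, G2=1, G3=0, G4=0, G5=0, G6=0, G7=1, G8=0, G9=0, G10=1 → 1; observed 1. Eliminates G5 stuck-at-1, G6 stuck-at-1, G7 stuck-at-0, G8 stuck-at-1, G9 stuck-at-1, G10 stuck-at-0.
Only G4 stuck-at-1 is consistent with every test.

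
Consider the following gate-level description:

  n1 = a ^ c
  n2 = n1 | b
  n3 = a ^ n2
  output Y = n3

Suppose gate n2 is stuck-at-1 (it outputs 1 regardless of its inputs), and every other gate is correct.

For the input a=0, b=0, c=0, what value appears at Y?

Propagate with n2 forced: n1=0, n2=1 [stuck-at-1], n3=1.
So Y = 1. (Without the fault it would be 0.)

1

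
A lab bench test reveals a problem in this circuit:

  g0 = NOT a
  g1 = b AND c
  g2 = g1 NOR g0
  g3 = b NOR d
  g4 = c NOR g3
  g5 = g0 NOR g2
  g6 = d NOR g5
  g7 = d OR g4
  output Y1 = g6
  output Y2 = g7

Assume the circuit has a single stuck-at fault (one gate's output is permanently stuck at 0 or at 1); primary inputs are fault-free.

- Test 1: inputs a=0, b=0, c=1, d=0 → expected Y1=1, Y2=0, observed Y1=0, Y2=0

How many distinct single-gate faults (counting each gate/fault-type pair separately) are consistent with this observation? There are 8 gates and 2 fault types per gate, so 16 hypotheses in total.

2

Fault-free: g0=1, g1=0, g2=0, g3=1, g4=0, g5=0, g6=1, g7=0 → Y1=1, Y2=0. Observed Y1=0, Y2=0.
  g0: none of the 2 fault types match ✗
  g1: none of the 2 fault types match ✗
  g2: none of the 2 fault types match ✗
  g3: none of the 2 fault types match ✗
  g4: none of the 2 fault types match ✗
  g5: stuck-at-1 ✓; others ✗
  g6: stuck-at-0 ✓; others ✗
  g7: none of the 2 fault types match ✗
Consistent faults: {g5 stuck-at-1, g6 stuck-at-0} — 2 in all.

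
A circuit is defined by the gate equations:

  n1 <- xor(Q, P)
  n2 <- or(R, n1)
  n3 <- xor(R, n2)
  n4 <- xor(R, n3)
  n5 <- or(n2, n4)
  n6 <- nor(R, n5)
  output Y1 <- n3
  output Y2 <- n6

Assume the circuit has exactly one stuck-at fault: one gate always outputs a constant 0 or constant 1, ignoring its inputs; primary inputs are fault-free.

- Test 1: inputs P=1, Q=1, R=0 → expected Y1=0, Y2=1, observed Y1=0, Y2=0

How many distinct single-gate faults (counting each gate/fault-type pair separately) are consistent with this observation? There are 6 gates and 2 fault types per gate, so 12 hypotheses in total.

3

Fault-free: n1=0, n2=0, n3=0, n4=0, n5=0, n6=1 → Y1=0, Y2=1. Observed Y1=0, Y2=0.
  n1 stuck-at-0: output Y1=0, Y2=1 ✗
  n1 stuck-at-1: output Y1=1, Y2=0 ✗
  n2 stuck-at-0: output Y1=0, Y2=1 ✗
  n2 stuck-at-1: output Y1=1, Y2=0 ✗
  n3 stuck-at-0: output Y1=0, Y2=1 ✗
  n3 stuck-at-1: output Y1=1, Y2=0 ✗
  n4 stuck-at-0: output Y1=0, Y2=1 ✗
  n4 stuck-at-1: output Y1=0, Y2=0 ✓
  n5 stuck-at-0: output Y1=0, Y2=1 ✗
  n5 stuck-at-1: output Y1=0, Y2=0 ✓
  n6 stuck-at-0: output Y1=0, Y2=0 ✓
  n6 stuck-at-1: output Y1=0, Y2=1 ✗
Consistent faults: {n4 stuck-at-1, n5 stuck-at-1, n6 stuck-at-0} — 3 in all.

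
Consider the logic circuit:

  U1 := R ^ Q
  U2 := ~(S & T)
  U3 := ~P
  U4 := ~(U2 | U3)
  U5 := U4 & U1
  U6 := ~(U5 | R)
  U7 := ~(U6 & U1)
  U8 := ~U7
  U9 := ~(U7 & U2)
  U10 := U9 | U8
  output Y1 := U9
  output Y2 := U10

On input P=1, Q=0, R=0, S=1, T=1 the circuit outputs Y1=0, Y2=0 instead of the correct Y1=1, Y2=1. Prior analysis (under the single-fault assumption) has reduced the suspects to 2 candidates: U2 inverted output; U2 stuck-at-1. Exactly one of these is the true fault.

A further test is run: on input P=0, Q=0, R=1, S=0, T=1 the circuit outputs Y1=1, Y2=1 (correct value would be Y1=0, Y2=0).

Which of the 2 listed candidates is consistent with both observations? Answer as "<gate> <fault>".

U2 inverted output

Evaluate each candidate on input P=0, Q=0, R=1, S=0, T=1:
  U2 inverted output: U1=1, U2=0 [inverted output], U3=1, U4=0, U5=0, U6=0, U7=1, U8=0, U9=1, U10=1 → Y1=1, Y2=1 — matches
  U2 stuck-at-1: U1=1, U2=1 [stuck-at-1], U3=1, U4=0, U5=0, U6=0, U7=1, U8=0, U9=0, U10=0 → Y1=0, Y2=0 — eliminated
Only U2 inverted output reproduces the observed Y1=1, Y2=1.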